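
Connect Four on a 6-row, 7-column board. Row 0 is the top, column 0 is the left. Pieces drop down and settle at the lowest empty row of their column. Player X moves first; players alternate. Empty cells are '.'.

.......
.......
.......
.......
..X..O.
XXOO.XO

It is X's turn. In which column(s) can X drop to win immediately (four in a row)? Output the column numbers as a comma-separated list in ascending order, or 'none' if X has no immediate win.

Answer: none

Derivation:
col 0: drop X → no win
col 1: drop X → no win
col 2: drop X → no win
col 3: drop X → no win
col 4: drop X → no win
col 5: drop X → no win
col 6: drop X → no win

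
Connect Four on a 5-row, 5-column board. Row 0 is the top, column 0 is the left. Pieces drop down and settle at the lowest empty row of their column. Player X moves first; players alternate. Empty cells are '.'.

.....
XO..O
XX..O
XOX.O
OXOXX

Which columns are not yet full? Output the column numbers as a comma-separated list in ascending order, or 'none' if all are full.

col 0: top cell = '.' → open
col 1: top cell = '.' → open
col 2: top cell = '.' → open
col 3: top cell = '.' → open
col 4: top cell = '.' → open

Answer: 0,1,2,3,4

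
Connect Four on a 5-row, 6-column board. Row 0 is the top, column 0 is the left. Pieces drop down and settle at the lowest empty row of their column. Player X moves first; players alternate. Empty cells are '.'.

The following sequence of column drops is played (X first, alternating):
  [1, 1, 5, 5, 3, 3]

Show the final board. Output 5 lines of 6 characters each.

Move 1: X drops in col 1, lands at row 4
Move 2: O drops in col 1, lands at row 3
Move 3: X drops in col 5, lands at row 4
Move 4: O drops in col 5, lands at row 3
Move 5: X drops in col 3, lands at row 4
Move 6: O drops in col 3, lands at row 3

Answer: ......
......
......
.O.O.O
.X.X.X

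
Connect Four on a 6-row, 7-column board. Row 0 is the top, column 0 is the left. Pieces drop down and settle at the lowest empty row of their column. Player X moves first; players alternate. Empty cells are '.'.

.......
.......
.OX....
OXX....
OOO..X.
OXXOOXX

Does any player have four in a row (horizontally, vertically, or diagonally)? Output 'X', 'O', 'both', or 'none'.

none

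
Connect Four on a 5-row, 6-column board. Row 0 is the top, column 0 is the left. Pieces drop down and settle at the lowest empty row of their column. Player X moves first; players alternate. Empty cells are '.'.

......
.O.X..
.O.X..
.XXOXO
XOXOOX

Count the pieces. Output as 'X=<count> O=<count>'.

X=8 O=7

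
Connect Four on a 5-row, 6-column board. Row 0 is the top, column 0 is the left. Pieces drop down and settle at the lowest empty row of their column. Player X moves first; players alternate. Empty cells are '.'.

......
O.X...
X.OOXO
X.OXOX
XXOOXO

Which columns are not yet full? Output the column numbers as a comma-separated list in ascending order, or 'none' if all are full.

Answer: 0,1,2,3,4,5

Derivation:
col 0: top cell = '.' → open
col 1: top cell = '.' → open
col 2: top cell = '.' → open
col 3: top cell = '.' → open
col 4: top cell = '.' → open
col 5: top cell = '.' → open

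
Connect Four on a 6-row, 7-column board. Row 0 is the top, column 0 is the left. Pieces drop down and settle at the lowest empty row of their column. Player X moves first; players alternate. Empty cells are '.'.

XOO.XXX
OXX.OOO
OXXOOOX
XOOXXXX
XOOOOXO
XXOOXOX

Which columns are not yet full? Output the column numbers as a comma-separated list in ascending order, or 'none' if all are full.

col 0: top cell = 'X' → FULL
col 1: top cell = 'O' → FULL
col 2: top cell = 'O' → FULL
col 3: top cell = '.' → open
col 4: top cell = 'X' → FULL
col 5: top cell = 'X' → FULL
col 6: top cell = 'X' → FULL

Answer: 3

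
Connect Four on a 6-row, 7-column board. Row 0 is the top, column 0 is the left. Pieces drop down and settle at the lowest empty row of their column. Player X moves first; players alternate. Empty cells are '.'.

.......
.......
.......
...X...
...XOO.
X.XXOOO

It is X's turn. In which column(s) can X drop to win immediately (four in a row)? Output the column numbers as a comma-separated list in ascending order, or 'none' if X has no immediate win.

Answer: 1,3

Derivation:
col 0: drop X → no win
col 1: drop X → WIN!
col 2: drop X → no win
col 3: drop X → WIN!
col 4: drop X → no win
col 5: drop X → no win
col 6: drop X → no win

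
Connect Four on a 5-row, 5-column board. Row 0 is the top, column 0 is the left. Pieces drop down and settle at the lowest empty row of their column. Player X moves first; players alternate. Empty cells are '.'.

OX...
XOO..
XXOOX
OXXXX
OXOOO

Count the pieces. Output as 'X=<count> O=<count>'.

X=10 O=10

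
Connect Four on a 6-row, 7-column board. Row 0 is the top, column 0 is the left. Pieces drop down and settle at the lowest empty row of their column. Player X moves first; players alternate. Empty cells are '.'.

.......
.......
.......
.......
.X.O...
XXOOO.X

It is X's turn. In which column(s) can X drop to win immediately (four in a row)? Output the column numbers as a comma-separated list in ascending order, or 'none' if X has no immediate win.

Answer: none

Derivation:
col 0: drop X → no win
col 1: drop X → no win
col 2: drop X → no win
col 3: drop X → no win
col 4: drop X → no win
col 5: drop X → no win
col 6: drop X → no win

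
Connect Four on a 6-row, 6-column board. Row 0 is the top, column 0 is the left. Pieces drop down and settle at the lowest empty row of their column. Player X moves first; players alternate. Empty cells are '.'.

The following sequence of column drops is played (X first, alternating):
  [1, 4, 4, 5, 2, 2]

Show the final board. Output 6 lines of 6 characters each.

Move 1: X drops in col 1, lands at row 5
Move 2: O drops in col 4, lands at row 5
Move 3: X drops in col 4, lands at row 4
Move 4: O drops in col 5, lands at row 5
Move 5: X drops in col 2, lands at row 5
Move 6: O drops in col 2, lands at row 4

Answer: ......
......
......
......
..O.X.
.XX.OO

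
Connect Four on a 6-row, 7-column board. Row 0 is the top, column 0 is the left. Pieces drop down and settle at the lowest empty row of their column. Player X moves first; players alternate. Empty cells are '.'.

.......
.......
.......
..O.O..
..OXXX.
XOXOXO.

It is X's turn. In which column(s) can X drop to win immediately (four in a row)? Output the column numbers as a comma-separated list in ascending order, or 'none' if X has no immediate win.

Answer: none

Derivation:
col 0: drop X → no win
col 1: drop X → no win
col 2: drop X → no win
col 3: drop X → no win
col 4: drop X → no win
col 5: drop X → no win
col 6: drop X → no win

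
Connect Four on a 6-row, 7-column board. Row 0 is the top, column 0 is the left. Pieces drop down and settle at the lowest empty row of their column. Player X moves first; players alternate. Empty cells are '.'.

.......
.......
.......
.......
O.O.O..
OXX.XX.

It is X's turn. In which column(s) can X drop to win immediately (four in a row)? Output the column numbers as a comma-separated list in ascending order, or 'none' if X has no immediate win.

col 0: drop X → no win
col 1: drop X → no win
col 2: drop X → no win
col 3: drop X → WIN!
col 4: drop X → no win
col 5: drop X → no win
col 6: drop X → no win

Answer: 3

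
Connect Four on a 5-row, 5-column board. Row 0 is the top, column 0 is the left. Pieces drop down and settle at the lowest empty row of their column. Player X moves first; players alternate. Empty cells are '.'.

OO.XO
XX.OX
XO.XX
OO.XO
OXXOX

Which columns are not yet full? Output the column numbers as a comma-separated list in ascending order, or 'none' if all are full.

col 0: top cell = 'O' → FULL
col 1: top cell = 'O' → FULL
col 2: top cell = '.' → open
col 3: top cell = 'X' → FULL
col 4: top cell = 'O' → FULL

Answer: 2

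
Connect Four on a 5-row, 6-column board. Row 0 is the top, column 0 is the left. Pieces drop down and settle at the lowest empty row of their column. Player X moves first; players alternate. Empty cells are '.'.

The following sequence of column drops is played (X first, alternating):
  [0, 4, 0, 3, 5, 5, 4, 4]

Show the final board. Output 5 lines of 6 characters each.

Answer: ......
......
....O.
X...XO
X..OOX

Derivation:
Move 1: X drops in col 0, lands at row 4
Move 2: O drops in col 4, lands at row 4
Move 3: X drops in col 0, lands at row 3
Move 4: O drops in col 3, lands at row 4
Move 5: X drops in col 5, lands at row 4
Move 6: O drops in col 5, lands at row 3
Move 7: X drops in col 4, lands at row 3
Move 8: O drops in col 4, lands at row 2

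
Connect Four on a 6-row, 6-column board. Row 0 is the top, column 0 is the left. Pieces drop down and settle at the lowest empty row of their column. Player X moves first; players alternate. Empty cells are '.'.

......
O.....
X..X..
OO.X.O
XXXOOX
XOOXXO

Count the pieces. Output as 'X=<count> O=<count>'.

X=10 O=9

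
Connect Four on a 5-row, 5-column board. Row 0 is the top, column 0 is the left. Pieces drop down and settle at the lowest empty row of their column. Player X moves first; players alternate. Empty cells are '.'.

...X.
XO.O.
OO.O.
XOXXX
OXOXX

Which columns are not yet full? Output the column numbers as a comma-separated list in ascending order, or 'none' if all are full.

Answer: 0,1,2,4

Derivation:
col 0: top cell = '.' → open
col 1: top cell = '.' → open
col 2: top cell = '.' → open
col 3: top cell = 'X' → FULL
col 4: top cell = '.' → open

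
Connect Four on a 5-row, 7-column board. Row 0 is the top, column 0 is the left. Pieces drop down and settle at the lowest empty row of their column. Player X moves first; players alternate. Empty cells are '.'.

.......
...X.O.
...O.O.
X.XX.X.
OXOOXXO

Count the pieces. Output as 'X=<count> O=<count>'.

X=8 O=7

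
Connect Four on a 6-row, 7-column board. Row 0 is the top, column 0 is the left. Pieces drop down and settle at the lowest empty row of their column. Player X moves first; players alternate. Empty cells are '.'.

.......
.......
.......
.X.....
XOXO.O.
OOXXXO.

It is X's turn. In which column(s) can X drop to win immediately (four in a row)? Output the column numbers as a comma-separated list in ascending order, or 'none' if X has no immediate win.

col 0: drop X → no win
col 1: drop X → no win
col 2: drop X → no win
col 3: drop X → no win
col 4: drop X → no win
col 5: drop X → no win
col 6: drop X → no win

Answer: none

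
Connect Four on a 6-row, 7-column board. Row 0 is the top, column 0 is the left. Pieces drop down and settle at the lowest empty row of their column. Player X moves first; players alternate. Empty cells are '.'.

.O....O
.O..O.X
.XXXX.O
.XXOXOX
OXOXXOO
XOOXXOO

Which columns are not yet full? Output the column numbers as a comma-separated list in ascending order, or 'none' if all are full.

col 0: top cell = '.' → open
col 1: top cell = 'O' → FULL
col 2: top cell = '.' → open
col 3: top cell = '.' → open
col 4: top cell = '.' → open
col 5: top cell = '.' → open
col 6: top cell = 'O' → FULL

Answer: 0,2,3,4,5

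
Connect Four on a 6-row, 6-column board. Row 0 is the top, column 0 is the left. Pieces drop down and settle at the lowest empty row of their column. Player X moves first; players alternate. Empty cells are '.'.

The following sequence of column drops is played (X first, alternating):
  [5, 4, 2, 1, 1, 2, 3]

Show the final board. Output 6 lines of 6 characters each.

Move 1: X drops in col 5, lands at row 5
Move 2: O drops in col 4, lands at row 5
Move 3: X drops in col 2, lands at row 5
Move 4: O drops in col 1, lands at row 5
Move 5: X drops in col 1, lands at row 4
Move 6: O drops in col 2, lands at row 4
Move 7: X drops in col 3, lands at row 5

Answer: ......
......
......
......
.XO...
.OXXOX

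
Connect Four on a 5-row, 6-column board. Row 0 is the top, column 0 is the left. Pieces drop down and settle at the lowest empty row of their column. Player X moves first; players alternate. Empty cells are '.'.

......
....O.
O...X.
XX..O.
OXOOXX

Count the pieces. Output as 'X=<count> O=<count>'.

X=6 O=6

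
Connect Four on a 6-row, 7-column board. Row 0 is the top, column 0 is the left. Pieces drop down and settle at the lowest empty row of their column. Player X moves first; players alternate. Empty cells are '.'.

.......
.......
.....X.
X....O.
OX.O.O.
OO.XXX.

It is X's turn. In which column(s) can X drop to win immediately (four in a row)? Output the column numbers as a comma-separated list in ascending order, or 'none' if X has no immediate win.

col 0: drop X → no win
col 1: drop X → no win
col 2: drop X → WIN!
col 3: drop X → no win
col 4: drop X → no win
col 5: drop X → no win
col 6: drop X → WIN!

Answer: 2,6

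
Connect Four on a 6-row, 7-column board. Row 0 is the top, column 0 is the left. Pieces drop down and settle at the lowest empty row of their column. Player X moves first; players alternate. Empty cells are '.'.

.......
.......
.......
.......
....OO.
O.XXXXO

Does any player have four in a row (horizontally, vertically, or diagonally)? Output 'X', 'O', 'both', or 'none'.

X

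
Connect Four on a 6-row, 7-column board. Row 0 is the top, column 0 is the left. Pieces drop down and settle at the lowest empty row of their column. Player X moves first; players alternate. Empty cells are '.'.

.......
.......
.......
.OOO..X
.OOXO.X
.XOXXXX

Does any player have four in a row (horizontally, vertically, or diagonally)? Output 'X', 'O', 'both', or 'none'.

X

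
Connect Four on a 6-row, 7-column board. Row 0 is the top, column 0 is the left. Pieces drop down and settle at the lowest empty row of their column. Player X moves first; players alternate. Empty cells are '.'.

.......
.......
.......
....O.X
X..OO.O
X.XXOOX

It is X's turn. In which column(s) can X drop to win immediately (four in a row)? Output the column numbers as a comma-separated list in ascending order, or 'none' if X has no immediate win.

col 0: drop X → no win
col 1: drop X → WIN!
col 2: drop X → no win
col 3: drop X → no win
col 4: drop X → no win
col 5: drop X → no win
col 6: drop X → no win

Answer: 1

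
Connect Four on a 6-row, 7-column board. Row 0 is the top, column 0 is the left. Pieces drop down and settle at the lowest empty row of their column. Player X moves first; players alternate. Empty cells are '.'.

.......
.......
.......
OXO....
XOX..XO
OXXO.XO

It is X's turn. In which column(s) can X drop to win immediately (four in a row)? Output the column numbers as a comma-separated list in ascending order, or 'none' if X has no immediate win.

col 0: drop X → no win
col 1: drop X → no win
col 2: drop X → no win
col 3: drop X → no win
col 4: drop X → no win
col 5: drop X → no win
col 6: drop X → no win

Answer: none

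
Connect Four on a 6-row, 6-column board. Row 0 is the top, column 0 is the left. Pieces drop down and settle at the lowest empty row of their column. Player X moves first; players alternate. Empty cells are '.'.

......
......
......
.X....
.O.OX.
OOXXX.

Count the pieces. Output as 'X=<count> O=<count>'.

X=5 O=4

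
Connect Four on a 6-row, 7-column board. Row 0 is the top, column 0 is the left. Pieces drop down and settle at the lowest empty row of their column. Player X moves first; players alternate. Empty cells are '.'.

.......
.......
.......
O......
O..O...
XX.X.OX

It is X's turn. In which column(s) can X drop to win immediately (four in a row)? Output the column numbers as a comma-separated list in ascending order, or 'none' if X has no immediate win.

col 0: drop X → no win
col 1: drop X → no win
col 2: drop X → WIN!
col 3: drop X → no win
col 4: drop X → no win
col 5: drop X → no win
col 6: drop X → no win

Answer: 2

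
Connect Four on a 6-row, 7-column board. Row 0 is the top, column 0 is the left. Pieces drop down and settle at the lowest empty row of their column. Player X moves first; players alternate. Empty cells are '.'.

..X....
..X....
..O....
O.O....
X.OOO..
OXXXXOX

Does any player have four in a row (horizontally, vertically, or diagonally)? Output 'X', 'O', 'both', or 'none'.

X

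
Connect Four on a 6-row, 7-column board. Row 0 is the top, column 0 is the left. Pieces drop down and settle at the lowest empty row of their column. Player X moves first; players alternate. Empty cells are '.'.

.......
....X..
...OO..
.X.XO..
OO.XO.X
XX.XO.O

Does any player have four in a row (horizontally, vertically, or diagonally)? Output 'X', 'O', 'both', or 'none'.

O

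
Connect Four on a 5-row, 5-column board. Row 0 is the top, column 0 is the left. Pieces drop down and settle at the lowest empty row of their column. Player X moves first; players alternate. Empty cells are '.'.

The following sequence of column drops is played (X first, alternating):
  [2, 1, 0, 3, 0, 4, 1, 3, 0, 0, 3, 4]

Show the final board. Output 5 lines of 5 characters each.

Answer: .....
O....
X..X.
XX.OO
XOXOO

Derivation:
Move 1: X drops in col 2, lands at row 4
Move 2: O drops in col 1, lands at row 4
Move 3: X drops in col 0, lands at row 4
Move 4: O drops in col 3, lands at row 4
Move 5: X drops in col 0, lands at row 3
Move 6: O drops in col 4, lands at row 4
Move 7: X drops in col 1, lands at row 3
Move 8: O drops in col 3, lands at row 3
Move 9: X drops in col 0, lands at row 2
Move 10: O drops in col 0, lands at row 1
Move 11: X drops in col 3, lands at row 2
Move 12: O drops in col 4, lands at row 3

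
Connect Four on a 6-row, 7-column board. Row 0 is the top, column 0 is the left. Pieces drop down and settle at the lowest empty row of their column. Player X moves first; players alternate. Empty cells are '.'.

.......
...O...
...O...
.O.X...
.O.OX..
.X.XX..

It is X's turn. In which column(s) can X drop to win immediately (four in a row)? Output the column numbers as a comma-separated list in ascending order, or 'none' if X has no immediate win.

col 0: drop X → no win
col 1: drop X → no win
col 2: drop X → WIN!
col 3: drop X → no win
col 4: drop X → no win
col 5: drop X → no win
col 6: drop X → no win

Answer: 2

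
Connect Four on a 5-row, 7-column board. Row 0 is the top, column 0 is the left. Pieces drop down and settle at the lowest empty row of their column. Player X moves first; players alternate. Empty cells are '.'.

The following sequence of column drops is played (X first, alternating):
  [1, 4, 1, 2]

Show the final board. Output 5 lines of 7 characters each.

Move 1: X drops in col 1, lands at row 4
Move 2: O drops in col 4, lands at row 4
Move 3: X drops in col 1, lands at row 3
Move 4: O drops in col 2, lands at row 4

Answer: .......
.......
.......
.X.....
.XO.O..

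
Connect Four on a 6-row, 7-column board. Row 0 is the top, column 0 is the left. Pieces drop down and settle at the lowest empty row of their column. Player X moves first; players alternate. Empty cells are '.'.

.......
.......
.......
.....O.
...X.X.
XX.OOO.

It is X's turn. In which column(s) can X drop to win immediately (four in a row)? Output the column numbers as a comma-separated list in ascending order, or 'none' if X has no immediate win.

col 0: drop X → no win
col 1: drop X → no win
col 2: drop X → no win
col 3: drop X → no win
col 4: drop X → no win
col 5: drop X → no win
col 6: drop X → no win

Answer: none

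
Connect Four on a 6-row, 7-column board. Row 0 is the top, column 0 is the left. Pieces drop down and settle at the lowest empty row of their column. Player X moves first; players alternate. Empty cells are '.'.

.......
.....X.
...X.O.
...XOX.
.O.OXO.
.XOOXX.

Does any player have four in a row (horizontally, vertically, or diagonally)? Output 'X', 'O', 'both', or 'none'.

O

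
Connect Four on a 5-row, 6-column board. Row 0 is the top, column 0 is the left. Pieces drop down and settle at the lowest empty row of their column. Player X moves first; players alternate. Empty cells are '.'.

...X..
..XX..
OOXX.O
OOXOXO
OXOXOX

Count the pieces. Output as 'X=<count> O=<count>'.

X=10 O=10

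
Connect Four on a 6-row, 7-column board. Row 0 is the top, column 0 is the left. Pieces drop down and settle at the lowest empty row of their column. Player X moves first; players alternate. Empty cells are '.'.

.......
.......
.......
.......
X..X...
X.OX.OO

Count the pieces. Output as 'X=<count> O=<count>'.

X=4 O=3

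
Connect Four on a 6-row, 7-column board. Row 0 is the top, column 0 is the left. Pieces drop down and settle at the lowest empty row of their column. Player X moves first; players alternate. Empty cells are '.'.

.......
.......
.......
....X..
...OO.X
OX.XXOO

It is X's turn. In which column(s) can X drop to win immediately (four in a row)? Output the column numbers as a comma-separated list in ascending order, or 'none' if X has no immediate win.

Answer: 2

Derivation:
col 0: drop X → no win
col 1: drop X → no win
col 2: drop X → WIN!
col 3: drop X → no win
col 4: drop X → no win
col 5: drop X → no win
col 6: drop X → no win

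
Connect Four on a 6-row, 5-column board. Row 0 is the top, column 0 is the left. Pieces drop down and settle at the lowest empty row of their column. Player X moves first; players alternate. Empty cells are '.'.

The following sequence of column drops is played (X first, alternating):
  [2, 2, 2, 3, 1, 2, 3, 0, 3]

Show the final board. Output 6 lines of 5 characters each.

Move 1: X drops in col 2, lands at row 5
Move 2: O drops in col 2, lands at row 4
Move 3: X drops in col 2, lands at row 3
Move 4: O drops in col 3, lands at row 5
Move 5: X drops in col 1, lands at row 5
Move 6: O drops in col 2, lands at row 2
Move 7: X drops in col 3, lands at row 4
Move 8: O drops in col 0, lands at row 5
Move 9: X drops in col 3, lands at row 3

Answer: .....
.....
..O..
..XX.
..OX.
OXXO.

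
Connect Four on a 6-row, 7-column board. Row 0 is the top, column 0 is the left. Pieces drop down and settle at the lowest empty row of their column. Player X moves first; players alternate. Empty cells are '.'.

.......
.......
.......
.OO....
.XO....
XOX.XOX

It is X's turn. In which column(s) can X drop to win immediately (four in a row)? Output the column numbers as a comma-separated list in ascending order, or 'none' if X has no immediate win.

col 0: drop X → no win
col 1: drop X → no win
col 2: drop X → no win
col 3: drop X → no win
col 4: drop X → no win
col 5: drop X → no win
col 6: drop X → no win

Answer: none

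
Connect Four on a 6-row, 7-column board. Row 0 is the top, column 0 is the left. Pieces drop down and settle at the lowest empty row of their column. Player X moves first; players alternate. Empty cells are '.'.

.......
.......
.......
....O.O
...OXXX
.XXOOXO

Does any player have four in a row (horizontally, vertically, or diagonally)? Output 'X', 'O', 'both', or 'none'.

none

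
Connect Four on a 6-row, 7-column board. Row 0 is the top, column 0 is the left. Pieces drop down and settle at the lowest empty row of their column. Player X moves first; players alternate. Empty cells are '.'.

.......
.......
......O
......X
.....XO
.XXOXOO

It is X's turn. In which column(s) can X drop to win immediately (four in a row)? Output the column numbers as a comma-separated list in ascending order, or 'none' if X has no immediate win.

Answer: none

Derivation:
col 0: drop X → no win
col 1: drop X → no win
col 2: drop X → no win
col 3: drop X → no win
col 4: drop X → no win
col 5: drop X → no win
col 6: drop X → no win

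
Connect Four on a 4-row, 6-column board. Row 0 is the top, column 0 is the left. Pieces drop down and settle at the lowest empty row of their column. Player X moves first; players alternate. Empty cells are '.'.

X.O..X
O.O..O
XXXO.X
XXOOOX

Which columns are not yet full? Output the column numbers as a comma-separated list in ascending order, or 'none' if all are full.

col 0: top cell = 'X' → FULL
col 1: top cell = '.' → open
col 2: top cell = 'O' → FULL
col 3: top cell = '.' → open
col 4: top cell = '.' → open
col 5: top cell = 'X' → FULL

Answer: 1,3,4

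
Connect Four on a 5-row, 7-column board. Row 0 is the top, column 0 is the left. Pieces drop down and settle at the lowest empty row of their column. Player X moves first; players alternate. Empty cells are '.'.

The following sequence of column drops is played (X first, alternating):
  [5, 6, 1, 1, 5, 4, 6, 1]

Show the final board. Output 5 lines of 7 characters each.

Move 1: X drops in col 5, lands at row 4
Move 2: O drops in col 6, lands at row 4
Move 3: X drops in col 1, lands at row 4
Move 4: O drops in col 1, lands at row 3
Move 5: X drops in col 5, lands at row 3
Move 6: O drops in col 4, lands at row 4
Move 7: X drops in col 6, lands at row 3
Move 8: O drops in col 1, lands at row 2

Answer: .......
.......
.O.....
.O...XX
.X..OXO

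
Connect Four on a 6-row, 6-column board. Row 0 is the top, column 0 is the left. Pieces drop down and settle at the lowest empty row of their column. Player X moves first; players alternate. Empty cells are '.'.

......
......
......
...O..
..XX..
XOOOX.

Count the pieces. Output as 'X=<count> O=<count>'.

X=4 O=4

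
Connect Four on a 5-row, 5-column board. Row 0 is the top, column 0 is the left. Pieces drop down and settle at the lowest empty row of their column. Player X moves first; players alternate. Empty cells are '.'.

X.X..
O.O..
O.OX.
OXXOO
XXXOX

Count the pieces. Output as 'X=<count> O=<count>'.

X=9 O=8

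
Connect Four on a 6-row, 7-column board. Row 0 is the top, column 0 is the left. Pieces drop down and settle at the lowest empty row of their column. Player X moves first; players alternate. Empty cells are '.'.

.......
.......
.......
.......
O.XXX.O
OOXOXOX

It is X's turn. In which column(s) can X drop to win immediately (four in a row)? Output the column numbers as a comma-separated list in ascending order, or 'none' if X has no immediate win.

Answer: 1,5

Derivation:
col 0: drop X → no win
col 1: drop X → WIN!
col 2: drop X → no win
col 3: drop X → no win
col 4: drop X → no win
col 5: drop X → WIN!
col 6: drop X → no win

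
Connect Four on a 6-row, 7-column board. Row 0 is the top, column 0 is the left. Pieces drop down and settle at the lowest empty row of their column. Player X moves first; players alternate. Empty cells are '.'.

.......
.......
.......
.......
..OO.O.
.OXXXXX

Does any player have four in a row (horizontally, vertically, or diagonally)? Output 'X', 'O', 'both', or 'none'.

X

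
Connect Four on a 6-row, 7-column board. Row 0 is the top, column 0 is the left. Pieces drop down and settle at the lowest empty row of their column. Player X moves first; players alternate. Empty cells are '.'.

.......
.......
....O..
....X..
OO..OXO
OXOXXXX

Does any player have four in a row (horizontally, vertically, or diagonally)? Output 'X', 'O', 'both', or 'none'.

X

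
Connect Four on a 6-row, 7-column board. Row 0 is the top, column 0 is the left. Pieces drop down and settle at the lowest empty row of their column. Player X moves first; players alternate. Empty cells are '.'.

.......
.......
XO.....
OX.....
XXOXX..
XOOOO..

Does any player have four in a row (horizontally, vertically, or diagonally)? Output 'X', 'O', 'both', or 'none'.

O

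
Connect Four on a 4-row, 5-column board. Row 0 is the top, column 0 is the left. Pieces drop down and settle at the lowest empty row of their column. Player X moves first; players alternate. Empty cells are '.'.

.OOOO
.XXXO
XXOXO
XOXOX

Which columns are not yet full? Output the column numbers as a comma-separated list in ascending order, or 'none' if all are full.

Answer: 0

Derivation:
col 0: top cell = '.' → open
col 1: top cell = 'O' → FULL
col 2: top cell = 'O' → FULL
col 3: top cell = 'O' → FULL
col 4: top cell = 'O' → FULL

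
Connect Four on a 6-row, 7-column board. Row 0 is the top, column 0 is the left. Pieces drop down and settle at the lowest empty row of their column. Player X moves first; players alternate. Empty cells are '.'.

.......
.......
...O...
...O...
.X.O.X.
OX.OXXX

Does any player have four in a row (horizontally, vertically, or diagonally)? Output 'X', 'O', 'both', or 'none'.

O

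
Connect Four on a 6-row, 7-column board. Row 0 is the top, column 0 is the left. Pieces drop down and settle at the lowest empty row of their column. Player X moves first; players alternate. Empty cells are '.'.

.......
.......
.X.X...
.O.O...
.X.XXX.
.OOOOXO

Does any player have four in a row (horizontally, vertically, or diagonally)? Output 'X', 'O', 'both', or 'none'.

O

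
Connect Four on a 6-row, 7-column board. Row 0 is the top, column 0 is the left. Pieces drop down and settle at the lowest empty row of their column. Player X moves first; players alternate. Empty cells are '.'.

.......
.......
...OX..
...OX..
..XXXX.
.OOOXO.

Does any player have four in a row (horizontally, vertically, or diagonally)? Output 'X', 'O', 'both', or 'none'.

X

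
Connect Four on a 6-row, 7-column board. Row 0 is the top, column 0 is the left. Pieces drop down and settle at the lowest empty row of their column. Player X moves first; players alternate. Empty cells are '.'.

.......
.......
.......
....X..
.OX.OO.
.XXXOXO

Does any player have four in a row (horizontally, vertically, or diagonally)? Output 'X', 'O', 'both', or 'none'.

none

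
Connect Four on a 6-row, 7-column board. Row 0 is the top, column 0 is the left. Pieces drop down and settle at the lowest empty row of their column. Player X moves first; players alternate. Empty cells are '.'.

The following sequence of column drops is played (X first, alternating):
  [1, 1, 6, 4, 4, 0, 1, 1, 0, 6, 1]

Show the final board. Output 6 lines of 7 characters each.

Answer: .......
.X.....
.O.....
.X.....
XO..X.O
OX..O.X

Derivation:
Move 1: X drops in col 1, lands at row 5
Move 2: O drops in col 1, lands at row 4
Move 3: X drops in col 6, lands at row 5
Move 4: O drops in col 4, lands at row 5
Move 5: X drops in col 4, lands at row 4
Move 6: O drops in col 0, lands at row 5
Move 7: X drops in col 1, lands at row 3
Move 8: O drops in col 1, lands at row 2
Move 9: X drops in col 0, lands at row 4
Move 10: O drops in col 6, lands at row 4
Move 11: X drops in col 1, lands at row 1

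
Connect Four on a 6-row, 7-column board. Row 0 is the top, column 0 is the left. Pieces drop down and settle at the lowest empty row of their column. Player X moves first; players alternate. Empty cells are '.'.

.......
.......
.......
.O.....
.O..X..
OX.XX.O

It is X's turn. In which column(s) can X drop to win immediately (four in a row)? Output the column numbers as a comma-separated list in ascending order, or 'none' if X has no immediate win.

col 0: drop X → no win
col 1: drop X → no win
col 2: drop X → WIN!
col 3: drop X → no win
col 4: drop X → no win
col 5: drop X → no win
col 6: drop X → no win

Answer: 2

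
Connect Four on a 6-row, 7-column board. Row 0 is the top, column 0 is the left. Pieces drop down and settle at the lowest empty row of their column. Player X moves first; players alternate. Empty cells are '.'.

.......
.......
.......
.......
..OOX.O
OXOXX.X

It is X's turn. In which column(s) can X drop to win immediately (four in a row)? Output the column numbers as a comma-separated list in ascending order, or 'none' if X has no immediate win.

Answer: 5

Derivation:
col 0: drop X → no win
col 1: drop X → no win
col 2: drop X → no win
col 3: drop X → no win
col 4: drop X → no win
col 5: drop X → WIN!
col 6: drop X → no win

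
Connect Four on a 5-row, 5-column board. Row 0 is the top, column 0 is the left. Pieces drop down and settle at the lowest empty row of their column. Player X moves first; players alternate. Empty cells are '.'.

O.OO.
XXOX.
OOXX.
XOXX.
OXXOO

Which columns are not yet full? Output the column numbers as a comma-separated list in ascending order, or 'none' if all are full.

col 0: top cell = 'O' → FULL
col 1: top cell = '.' → open
col 2: top cell = 'O' → FULL
col 3: top cell = 'O' → FULL
col 4: top cell = '.' → open

Answer: 1,4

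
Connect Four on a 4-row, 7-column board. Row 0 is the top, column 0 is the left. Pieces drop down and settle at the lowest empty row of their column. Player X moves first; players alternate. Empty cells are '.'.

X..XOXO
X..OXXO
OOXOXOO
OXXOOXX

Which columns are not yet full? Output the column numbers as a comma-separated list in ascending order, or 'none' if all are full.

col 0: top cell = 'X' → FULL
col 1: top cell = '.' → open
col 2: top cell = '.' → open
col 3: top cell = 'X' → FULL
col 4: top cell = 'O' → FULL
col 5: top cell = 'X' → FULL
col 6: top cell = 'O' → FULL

Answer: 1,2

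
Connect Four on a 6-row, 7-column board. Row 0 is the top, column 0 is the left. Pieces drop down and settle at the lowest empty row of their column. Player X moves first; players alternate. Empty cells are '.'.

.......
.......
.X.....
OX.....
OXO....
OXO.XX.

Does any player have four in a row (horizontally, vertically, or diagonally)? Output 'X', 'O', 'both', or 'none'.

X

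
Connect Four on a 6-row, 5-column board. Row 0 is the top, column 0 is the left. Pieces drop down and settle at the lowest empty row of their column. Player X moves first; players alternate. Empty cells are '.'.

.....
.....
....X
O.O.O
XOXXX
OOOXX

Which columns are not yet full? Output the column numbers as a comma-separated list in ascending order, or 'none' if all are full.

col 0: top cell = '.' → open
col 1: top cell = '.' → open
col 2: top cell = '.' → open
col 3: top cell = '.' → open
col 4: top cell = '.' → open

Answer: 0,1,2,3,4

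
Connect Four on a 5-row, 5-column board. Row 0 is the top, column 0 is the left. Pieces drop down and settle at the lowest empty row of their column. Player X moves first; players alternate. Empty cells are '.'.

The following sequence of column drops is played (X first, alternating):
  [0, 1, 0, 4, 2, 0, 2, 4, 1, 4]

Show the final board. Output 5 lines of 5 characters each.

Move 1: X drops in col 0, lands at row 4
Move 2: O drops in col 1, lands at row 4
Move 3: X drops in col 0, lands at row 3
Move 4: O drops in col 4, lands at row 4
Move 5: X drops in col 2, lands at row 4
Move 6: O drops in col 0, lands at row 2
Move 7: X drops in col 2, lands at row 3
Move 8: O drops in col 4, lands at row 3
Move 9: X drops in col 1, lands at row 3
Move 10: O drops in col 4, lands at row 2

Answer: .....
.....
O...O
XXX.O
XOX.O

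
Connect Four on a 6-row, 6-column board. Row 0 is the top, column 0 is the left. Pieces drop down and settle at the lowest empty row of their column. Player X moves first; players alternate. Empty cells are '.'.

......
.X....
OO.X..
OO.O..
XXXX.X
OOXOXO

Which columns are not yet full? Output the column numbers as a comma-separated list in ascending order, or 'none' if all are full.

Answer: 0,1,2,3,4,5

Derivation:
col 0: top cell = '.' → open
col 1: top cell = '.' → open
col 2: top cell = '.' → open
col 3: top cell = '.' → open
col 4: top cell = '.' → open
col 5: top cell = '.' → open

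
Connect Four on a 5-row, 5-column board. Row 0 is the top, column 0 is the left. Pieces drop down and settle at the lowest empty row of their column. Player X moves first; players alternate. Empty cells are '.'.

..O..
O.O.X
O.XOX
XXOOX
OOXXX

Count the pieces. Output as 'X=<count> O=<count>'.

X=9 O=9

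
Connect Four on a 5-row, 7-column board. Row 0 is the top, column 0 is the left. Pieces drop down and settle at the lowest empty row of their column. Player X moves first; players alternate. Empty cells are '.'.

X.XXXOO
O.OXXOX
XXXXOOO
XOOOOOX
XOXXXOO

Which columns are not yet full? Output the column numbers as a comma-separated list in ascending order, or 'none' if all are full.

col 0: top cell = 'X' → FULL
col 1: top cell = '.' → open
col 2: top cell = 'X' → FULL
col 3: top cell = 'X' → FULL
col 4: top cell = 'X' → FULL
col 5: top cell = 'O' → FULL
col 6: top cell = 'O' → FULL

Answer: 1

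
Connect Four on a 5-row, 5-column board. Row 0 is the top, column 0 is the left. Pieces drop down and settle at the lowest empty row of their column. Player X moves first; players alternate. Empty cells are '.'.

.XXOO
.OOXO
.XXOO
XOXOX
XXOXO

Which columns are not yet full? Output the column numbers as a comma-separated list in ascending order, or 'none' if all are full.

Answer: 0

Derivation:
col 0: top cell = '.' → open
col 1: top cell = 'X' → FULL
col 2: top cell = 'X' → FULL
col 3: top cell = 'O' → FULL
col 4: top cell = 'O' → FULL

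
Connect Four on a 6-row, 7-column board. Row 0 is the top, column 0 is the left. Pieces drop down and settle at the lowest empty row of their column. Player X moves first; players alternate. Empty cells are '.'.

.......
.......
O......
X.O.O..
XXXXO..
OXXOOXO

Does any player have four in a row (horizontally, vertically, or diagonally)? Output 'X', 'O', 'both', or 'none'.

X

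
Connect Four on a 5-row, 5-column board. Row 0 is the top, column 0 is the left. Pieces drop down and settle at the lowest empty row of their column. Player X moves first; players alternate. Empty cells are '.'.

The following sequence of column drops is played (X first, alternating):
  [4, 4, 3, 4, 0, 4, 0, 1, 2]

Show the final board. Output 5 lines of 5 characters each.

Move 1: X drops in col 4, lands at row 4
Move 2: O drops in col 4, lands at row 3
Move 3: X drops in col 3, lands at row 4
Move 4: O drops in col 4, lands at row 2
Move 5: X drops in col 0, lands at row 4
Move 6: O drops in col 4, lands at row 1
Move 7: X drops in col 0, lands at row 3
Move 8: O drops in col 1, lands at row 4
Move 9: X drops in col 2, lands at row 4

Answer: .....
....O
....O
X...O
XOXXX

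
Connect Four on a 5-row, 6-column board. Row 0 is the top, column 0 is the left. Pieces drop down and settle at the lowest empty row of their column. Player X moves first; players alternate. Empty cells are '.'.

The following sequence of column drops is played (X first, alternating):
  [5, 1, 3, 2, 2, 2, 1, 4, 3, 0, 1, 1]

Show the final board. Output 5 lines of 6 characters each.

Move 1: X drops in col 5, lands at row 4
Move 2: O drops in col 1, lands at row 4
Move 3: X drops in col 3, lands at row 4
Move 4: O drops in col 2, lands at row 4
Move 5: X drops in col 2, lands at row 3
Move 6: O drops in col 2, lands at row 2
Move 7: X drops in col 1, lands at row 3
Move 8: O drops in col 4, lands at row 4
Move 9: X drops in col 3, lands at row 3
Move 10: O drops in col 0, lands at row 4
Move 11: X drops in col 1, lands at row 2
Move 12: O drops in col 1, lands at row 1

Answer: ......
.O....
.XO...
.XXX..
OOOXOX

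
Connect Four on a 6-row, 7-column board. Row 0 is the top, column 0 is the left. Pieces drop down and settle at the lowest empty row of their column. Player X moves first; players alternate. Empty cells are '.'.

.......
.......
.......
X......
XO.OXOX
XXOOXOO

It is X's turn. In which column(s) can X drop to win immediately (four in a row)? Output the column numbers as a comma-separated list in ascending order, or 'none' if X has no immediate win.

col 0: drop X → WIN!
col 1: drop X → no win
col 2: drop X → no win
col 3: drop X → no win
col 4: drop X → no win
col 5: drop X → no win
col 6: drop X → no win

Answer: 0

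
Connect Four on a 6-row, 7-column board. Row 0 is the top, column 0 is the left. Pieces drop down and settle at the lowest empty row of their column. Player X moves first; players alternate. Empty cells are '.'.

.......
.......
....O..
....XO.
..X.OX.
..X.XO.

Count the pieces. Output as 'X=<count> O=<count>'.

X=5 O=4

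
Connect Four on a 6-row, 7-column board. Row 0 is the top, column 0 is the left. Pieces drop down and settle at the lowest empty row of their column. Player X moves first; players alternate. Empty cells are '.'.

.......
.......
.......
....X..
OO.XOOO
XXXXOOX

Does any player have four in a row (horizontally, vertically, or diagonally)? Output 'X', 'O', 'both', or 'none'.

X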